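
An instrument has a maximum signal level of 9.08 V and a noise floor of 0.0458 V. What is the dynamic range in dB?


Dynamic range = 20 * log10(Vmax / Vnoise).
DR = 20 * log10(9.08 / 0.0458)
DR = 20 * log10(198.25)
DR = 45.94 dB

45.94 dB


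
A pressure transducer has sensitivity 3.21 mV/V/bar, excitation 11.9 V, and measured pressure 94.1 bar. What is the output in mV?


Output = sensitivity * Vex * P.
Vout = 3.21 * 11.9 * 94.1
Vout = 38.199 * 94.1
Vout = 3594.53 mV

3594.53 mV


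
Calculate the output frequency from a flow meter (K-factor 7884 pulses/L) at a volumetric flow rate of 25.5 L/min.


Frequency = K * Q / 60 (converting L/min to L/s).
f = 7884 * 25.5 / 60
f = 201042.0 / 60
f = 3350.7 Hz

3350.7 Hz


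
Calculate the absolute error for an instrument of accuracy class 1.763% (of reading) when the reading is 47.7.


Absolute error = (accuracy% / 100) * reading.
Error = (1.763 / 100) * 47.7
Error = 0.01763 * 47.7
Error = 0.841

0.841


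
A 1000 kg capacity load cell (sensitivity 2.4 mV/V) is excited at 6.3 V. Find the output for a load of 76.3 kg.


Vout = rated_output * Vex * (load / capacity).
Vout = 2.4 * 6.3 * (76.3 / 1000)
Vout = 2.4 * 6.3 * 0.0763
Vout = 1.154 mV

1.154 mV


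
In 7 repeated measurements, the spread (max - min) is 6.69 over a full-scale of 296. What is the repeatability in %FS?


Repeatability = (spread / full scale) * 100%.
R = (6.69 / 296) * 100
R = 2.26 %FS

2.26 %FS


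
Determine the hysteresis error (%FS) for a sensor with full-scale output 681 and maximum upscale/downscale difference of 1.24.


Hysteresis = (max difference / full scale) * 100%.
H = (1.24 / 681) * 100
H = 0.182 %FS

0.182 %FS


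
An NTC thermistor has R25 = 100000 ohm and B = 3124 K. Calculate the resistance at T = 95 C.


NTC thermistor equation: Rt = R25 * exp(B * (1/T - 1/T25)).
T in Kelvin: 368.15 K, T25 = 298.15 K
1/T - 1/T25 = 1/368.15 - 1/298.15 = -0.00063773
B * (1/T - 1/T25) = 3124 * -0.00063773 = -1.9923
Rt = 100000 * exp(-1.9923) = 13638.5 ohm

13638.5 ohm


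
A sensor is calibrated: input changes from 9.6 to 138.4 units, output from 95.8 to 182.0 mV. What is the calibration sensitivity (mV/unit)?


Sensitivity = (y2 - y1) / (x2 - x1).
S = (182.0 - 95.8) / (138.4 - 9.6)
S = 86.2 / 128.8
S = 0.6693 mV/unit

0.6693 mV/unit


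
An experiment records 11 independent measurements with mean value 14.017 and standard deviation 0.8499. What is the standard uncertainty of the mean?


The standard uncertainty for Type A evaluation is u = s / sqrt(n).
u = 0.8499 / sqrt(11)
u = 0.8499 / 3.3166
u = 0.2563

0.2563


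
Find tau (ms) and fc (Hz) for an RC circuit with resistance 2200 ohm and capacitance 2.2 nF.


Time constant: tau = R * C.
tau = 2200 * 2.20e-09 = 4.84e-06 s
tau = 0.0048 ms
Cutoff frequency: fc = 1 / (2*pi*R*C).
fc = 1 / (2*pi*4.84e-06) = 32883.25 Hz

tau = 0.0048 ms, fc = 32883.25 Hz


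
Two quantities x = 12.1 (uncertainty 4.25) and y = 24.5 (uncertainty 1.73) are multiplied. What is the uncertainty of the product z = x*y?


For a product z = x*y, the relative uncertainty is:
uz/z = sqrt((ux/x)^2 + (uy/y)^2)
Relative uncertainties: ux/x = 4.25/12.1 = 0.35124
uy/y = 1.73/24.5 = 0.070612
z = 12.1 * 24.5 = 296.4
uz = 296.4 * sqrt(0.35124^2 + 0.070612^2) = 106.208

106.208


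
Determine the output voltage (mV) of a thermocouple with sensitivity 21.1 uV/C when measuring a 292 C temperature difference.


The thermocouple output V = sensitivity * dT.
V = 21.1 uV/C * 292 C
V = 6161.2 uV
V = 6.161 mV

6.161 mV


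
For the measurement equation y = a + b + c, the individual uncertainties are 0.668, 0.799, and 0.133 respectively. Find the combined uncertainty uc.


For a sum of independent quantities, uc = sqrt(u1^2 + u2^2 + u3^2).
uc = sqrt(0.668^2 + 0.799^2 + 0.133^2)
uc = sqrt(0.446224 + 0.638401 + 0.017689)
uc = 1.0499

1.0499


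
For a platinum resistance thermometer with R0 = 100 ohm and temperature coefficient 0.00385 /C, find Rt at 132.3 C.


The RTD equation: Rt = R0 * (1 + alpha * T).
Rt = 100 * (1 + 0.00385 * 132.3)
Rt = 100 * (1 + 0.509355)
Rt = 100 * 1.509355
Rt = 150.936 ohm

150.936 ohm


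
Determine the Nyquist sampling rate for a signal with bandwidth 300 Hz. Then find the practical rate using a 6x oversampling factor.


By Nyquist theorem, fs_min = 2 * fmax.
fs_min = 2 * 300 = 600 Hz
Practical rate = 6 * fs_min = 6 * 600 = 3600 Hz

fs_min = 600 Hz, fs_practical = 3600 Hz


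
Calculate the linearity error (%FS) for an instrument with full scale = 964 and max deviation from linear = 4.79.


Linearity error = (max deviation / full scale) * 100%.
Linearity = (4.79 / 964) * 100
Linearity = 0.497 %FS

0.497 %FS


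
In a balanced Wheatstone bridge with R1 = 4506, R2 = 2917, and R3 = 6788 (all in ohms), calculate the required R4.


At balance: R1*R4 = R2*R3, so R4 = R2*R3/R1.
R4 = 2917 * 6788 / 4506
R4 = 19800596 / 4506
R4 = 4394.27 ohm

4394.27 ohm


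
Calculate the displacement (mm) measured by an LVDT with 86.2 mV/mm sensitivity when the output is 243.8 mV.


Displacement = Vout / sensitivity.
d = 243.8 / 86.2
d = 2.828 mm

2.828 mm


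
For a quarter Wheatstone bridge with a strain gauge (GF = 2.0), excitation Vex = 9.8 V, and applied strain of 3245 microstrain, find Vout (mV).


Quarter bridge output: Vout = (GF * epsilon * Vex) / 4.
Vout = (2.0 * 3245e-6 * 9.8) / 4
Vout = 0.063602 / 4 V
Vout = 0.0159005 V = 15.9005 mV

15.9005 mV


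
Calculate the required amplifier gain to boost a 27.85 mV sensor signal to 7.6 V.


Gain = Vout / Vin (converting to same units).
G = 7.6 V / 27.85 mV
G = 7600.0 mV / 27.85 mV
G = 272.89

272.89


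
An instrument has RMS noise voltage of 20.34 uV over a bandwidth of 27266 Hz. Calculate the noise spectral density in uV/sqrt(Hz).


Noise spectral density = Vrms / sqrt(BW).
NSD = 20.34 / sqrt(27266)
NSD = 20.34 / 165.1242
NSD = 0.1232 uV/sqrt(Hz)

0.1232 uV/sqrt(Hz)


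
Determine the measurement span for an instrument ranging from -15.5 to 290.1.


Span = upper range - lower range.
Span = 290.1 - (-15.5)
Span = 305.6

305.6


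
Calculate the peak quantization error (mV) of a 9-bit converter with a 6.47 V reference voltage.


The maximum quantization error is +/- LSB/2.
LSB = Vref / 2^n = 6.47 / 512 = 0.01263672 V
Max error = LSB / 2 = 0.01263672 / 2 = 0.00631836 V
Max error = 6.3184 mV

6.3184 mV


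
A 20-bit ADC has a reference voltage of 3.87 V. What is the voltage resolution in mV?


The resolution (LSB) of an ADC is Vref / 2^n.
LSB = 3.87 / 2^20
LSB = 3.87 / 1048576
LSB = 3.69e-06 V = 0.00369072 mV

0.00369072 mV


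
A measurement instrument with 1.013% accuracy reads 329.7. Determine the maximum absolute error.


Absolute error = (accuracy% / 100) * reading.
Error = (1.013 / 100) * 329.7
Error = 0.01013 * 329.7
Error = 3.3399

3.3399


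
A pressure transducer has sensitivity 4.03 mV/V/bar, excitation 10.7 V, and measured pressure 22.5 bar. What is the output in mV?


Output = sensitivity * Vex * P.
Vout = 4.03 * 10.7 * 22.5
Vout = 43.121 * 22.5
Vout = 970.22 mV

970.22 mV


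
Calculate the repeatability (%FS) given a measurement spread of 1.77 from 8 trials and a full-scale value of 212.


Repeatability = (spread / full scale) * 100%.
R = (1.77 / 212) * 100
R = 0.835 %FS

0.835 %FS


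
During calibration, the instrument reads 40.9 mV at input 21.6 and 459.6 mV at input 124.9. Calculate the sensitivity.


Sensitivity = (y2 - y1) / (x2 - x1).
S = (459.6 - 40.9) / (124.9 - 21.6)
S = 418.7 / 103.3
S = 4.0532 mV/unit

4.0532 mV/unit


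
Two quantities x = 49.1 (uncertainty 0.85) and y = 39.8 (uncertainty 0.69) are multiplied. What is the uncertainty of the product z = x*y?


For a product z = x*y, the relative uncertainty is:
uz/z = sqrt((ux/x)^2 + (uy/y)^2)
Relative uncertainties: ux/x = 0.85/49.1 = 0.017312
uy/y = 0.69/39.8 = 0.017337
z = 49.1 * 39.8 = 1954.2
uz = 1954.2 * sqrt(0.017312^2 + 0.017337^2) = 47.878

47.878


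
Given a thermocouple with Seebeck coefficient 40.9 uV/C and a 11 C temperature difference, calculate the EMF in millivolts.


The thermocouple output V = sensitivity * dT.
V = 40.9 uV/C * 11 C
V = 449.9 uV
V = 0.45 mV

0.45 mV


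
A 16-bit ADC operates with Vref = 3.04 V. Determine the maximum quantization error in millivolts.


The maximum quantization error is +/- LSB/2.
LSB = Vref / 2^n = 3.04 / 65536 = 4.639e-05 V
Max error = LSB / 2 = 4.639e-05 / 2 = 2.319e-05 V
Max error = 0.0232 mV

0.0232 mV


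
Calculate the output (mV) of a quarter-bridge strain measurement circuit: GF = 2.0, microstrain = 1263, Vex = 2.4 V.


Quarter bridge output: Vout = (GF * epsilon * Vex) / 4.
Vout = (2.0 * 1263e-6 * 2.4) / 4
Vout = 0.0060624 / 4 V
Vout = 0.0015156 V = 1.5156 mV

1.5156 mV


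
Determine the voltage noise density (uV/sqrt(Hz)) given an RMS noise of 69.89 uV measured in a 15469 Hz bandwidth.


Noise spectral density = Vrms / sqrt(BW).
NSD = 69.89 / sqrt(15469)
NSD = 69.89 / 124.3744
NSD = 0.5619 uV/sqrt(Hz)

0.5619 uV/sqrt(Hz)


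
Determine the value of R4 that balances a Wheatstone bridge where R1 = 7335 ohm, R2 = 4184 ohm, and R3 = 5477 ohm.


At balance: R1*R4 = R2*R3, so R4 = R2*R3/R1.
R4 = 4184 * 5477 / 7335
R4 = 22915768 / 7335
R4 = 3124.17 ohm

3124.17 ohm


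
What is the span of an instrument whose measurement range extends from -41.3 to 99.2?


Span = upper range - lower range.
Span = 99.2 - (-41.3)
Span = 140.5

140.5


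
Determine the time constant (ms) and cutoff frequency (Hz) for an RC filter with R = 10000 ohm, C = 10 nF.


Time constant: tau = R * C.
tau = 10000 * 1.00e-08 = 0.0001 s
tau = 0.1 ms
Cutoff frequency: fc = 1 / (2*pi*R*C).
fc = 1 / (2*pi*0.0001) = 1591.55 Hz

tau = 0.1 ms, fc = 1591.55 Hz


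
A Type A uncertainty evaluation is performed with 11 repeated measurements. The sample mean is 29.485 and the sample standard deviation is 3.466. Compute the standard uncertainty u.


The standard uncertainty for Type A evaluation is u = s / sqrt(n).
u = 3.466 / sqrt(11)
u = 3.466 / 3.3166
u = 1.045

1.045


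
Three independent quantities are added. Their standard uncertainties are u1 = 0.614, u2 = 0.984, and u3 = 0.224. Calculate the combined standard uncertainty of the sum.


For a sum of independent quantities, uc = sqrt(u1^2 + u2^2 + u3^2).
uc = sqrt(0.614^2 + 0.984^2 + 0.224^2)
uc = sqrt(0.376996 + 0.968256 + 0.050176)
uc = 1.1813

1.1813


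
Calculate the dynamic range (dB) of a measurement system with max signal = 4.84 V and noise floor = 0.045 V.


Dynamic range = 20 * log10(Vmax / Vnoise).
DR = 20 * log10(4.84 / 0.045)
DR = 20 * log10(107.56)
DR = 40.63 dB

40.63 dB


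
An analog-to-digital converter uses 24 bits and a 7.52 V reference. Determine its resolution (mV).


The resolution (LSB) of an ADC is Vref / 2^n.
LSB = 7.52 / 2^24
LSB = 7.52 / 16777216
LSB = 4.5e-07 V = 0.00044823 mV

0.00044823 mV


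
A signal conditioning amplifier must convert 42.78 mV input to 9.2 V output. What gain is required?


Gain = Vout / Vin (converting to same units).
G = 9.2 V / 42.78 mV
G = 9200.0 mV / 42.78 mV
G = 215.05

215.05


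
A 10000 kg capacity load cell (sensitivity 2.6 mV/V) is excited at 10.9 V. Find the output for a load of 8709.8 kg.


Vout = rated_output * Vex * (load / capacity).
Vout = 2.6 * 10.9 * (8709.8 / 10000)
Vout = 2.6 * 10.9 * 0.87098
Vout = 24.684 mV

24.684 mV


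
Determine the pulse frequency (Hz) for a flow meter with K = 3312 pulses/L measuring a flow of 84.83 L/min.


Frequency = K * Q / 60 (converting L/min to L/s).
f = 3312 * 84.83 / 60
f = 280956.96 / 60
f = 4682.62 Hz

4682.62 Hz


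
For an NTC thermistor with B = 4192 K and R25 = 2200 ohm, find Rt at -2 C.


NTC thermistor equation: Rt = R25 * exp(B * (1/T - 1/T25)).
T in Kelvin: 271.15 K, T25 = 298.15 K
1/T - 1/T25 = 1/271.15 - 1/298.15 = 0.00033398
B * (1/T - 1/T25) = 4192 * 0.00033398 = 1.4
Rt = 2200 * exp(1.4) = 8921.8 ohm

8921.8 ohm


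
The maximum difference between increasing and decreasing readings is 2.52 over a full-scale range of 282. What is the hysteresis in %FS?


Hysteresis = (max difference / full scale) * 100%.
H = (2.52 / 282) * 100
H = 0.894 %FS

0.894 %FS


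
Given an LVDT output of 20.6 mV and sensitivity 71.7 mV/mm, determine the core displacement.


Displacement = Vout / sensitivity.
d = 20.6 / 71.7
d = 0.287 mm

0.287 mm


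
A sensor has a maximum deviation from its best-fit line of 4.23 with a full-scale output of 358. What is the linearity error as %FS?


Linearity error = (max deviation / full scale) * 100%.
Linearity = (4.23 / 358) * 100
Linearity = 1.182 %FS

1.182 %FS


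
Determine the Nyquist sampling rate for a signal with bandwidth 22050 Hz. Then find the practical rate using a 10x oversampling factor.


By Nyquist theorem, fs_min = 2 * fmax.
fs_min = 2 * 22050 = 44100 Hz
Practical rate = 10 * fs_min = 10 * 44100 = 441000 Hz

fs_min = 44100 Hz, fs_practical = 441000 Hz


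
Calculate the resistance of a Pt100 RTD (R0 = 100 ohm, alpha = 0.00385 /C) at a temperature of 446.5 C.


The RTD equation: Rt = R0 * (1 + alpha * T).
Rt = 100 * (1 + 0.00385 * 446.5)
Rt = 100 * (1 + 1.719025)
Rt = 100 * 2.719025
Rt = 271.903 ohm

271.903 ohm


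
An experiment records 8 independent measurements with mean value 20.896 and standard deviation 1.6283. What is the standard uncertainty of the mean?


The standard uncertainty for Type A evaluation is u = s / sqrt(n).
u = 1.6283 / sqrt(8)
u = 1.6283 / 2.8284
u = 0.5757

0.5757


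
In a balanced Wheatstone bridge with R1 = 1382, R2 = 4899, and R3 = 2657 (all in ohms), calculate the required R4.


At balance: R1*R4 = R2*R3, so R4 = R2*R3/R1.
R4 = 4899 * 2657 / 1382
R4 = 13016643 / 1382
R4 = 9418.7 ohm

9418.7 ohm


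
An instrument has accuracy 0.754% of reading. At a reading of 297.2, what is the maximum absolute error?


Absolute error = (accuracy% / 100) * reading.
Error = (0.754 / 100) * 297.2
Error = 0.00754 * 297.2
Error = 2.2409

2.2409


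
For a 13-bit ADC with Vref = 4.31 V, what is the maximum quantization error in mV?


The maximum quantization error is +/- LSB/2.
LSB = Vref / 2^n = 4.31 / 8192 = 0.00052612 V
Max error = LSB / 2 = 0.00052612 / 2 = 0.00026306 V
Max error = 0.2631 mV

0.2631 mV


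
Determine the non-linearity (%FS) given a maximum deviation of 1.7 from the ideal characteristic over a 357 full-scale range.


Linearity error = (max deviation / full scale) * 100%.
Linearity = (1.7 / 357) * 100
Linearity = 0.476 %FS

0.476 %FS


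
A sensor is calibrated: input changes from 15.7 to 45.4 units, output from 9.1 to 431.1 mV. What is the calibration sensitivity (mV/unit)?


Sensitivity = (y2 - y1) / (x2 - x1).
S = (431.1 - 9.1) / (45.4 - 15.7)
S = 422.0 / 29.7
S = 14.2088 mV/unit

14.2088 mV/unit


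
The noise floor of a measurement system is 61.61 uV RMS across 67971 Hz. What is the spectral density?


Noise spectral density = Vrms / sqrt(BW).
NSD = 61.61 / sqrt(67971)
NSD = 61.61 / 260.7125
NSD = 0.2363 uV/sqrt(Hz)

0.2363 uV/sqrt(Hz)


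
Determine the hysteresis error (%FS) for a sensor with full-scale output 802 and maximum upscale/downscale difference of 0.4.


Hysteresis = (max difference / full scale) * 100%.
H = (0.4 / 802) * 100
H = 0.05 %FS

0.05 %FS


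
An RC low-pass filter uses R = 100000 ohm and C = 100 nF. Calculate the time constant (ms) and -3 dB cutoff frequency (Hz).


Time constant: tau = R * C.
tau = 100000 * 1.00e-07 = 0.01 s
tau = 10.0 ms
Cutoff frequency: fc = 1 / (2*pi*R*C).
fc = 1 / (2*pi*0.01) = 15.92 Hz

tau = 10.0 ms, fc = 15.92 Hz


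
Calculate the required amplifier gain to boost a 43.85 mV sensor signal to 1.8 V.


Gain = Vout / Vin (converting to same units).
G = 1.8 V / 43.85 mV
G = 1800.0 mV / 43.85 mV
G = 41.05

41.05


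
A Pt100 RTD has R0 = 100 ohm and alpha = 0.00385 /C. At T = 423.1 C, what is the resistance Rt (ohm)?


The RTD equation: Rt = R0 * (1 + alpha * T).
Rt = 100 * (1 + 0.00385 * 423.1)
Rt = 100 * (1 + 1.628935)
Rt = 100 * 2.628935
Rt = 262.894 ohm

262.894 ohm


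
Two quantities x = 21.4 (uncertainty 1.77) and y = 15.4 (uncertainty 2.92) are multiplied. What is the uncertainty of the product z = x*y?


For a product z = x*y, the relative uncertainty is:
uz/z = sqrt((ux/x)^2 + (uy/y)^2)
Relative uncertainties: ux/x = 1.77/21.4 = 0.08271
uy/y = 2.92/15.4 = 0.18961
z = 21.4 * 15.4 = 329.6
uz = 329.6 * sqrt(0.08271^2 + 0.18961^2) = 68.174

68.174


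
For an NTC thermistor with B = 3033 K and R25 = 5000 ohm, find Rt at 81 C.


NTC thermistor equation: Rt = R25 * exp(B * (1/T - 1/T25)).
T in Kelvin: 354.15 K, T25 = 298.15 K
1/T - 1/T25 = 1/354.15 - 1/298.15 = -0.00053035
B * (1/T - 1/T25) = 3033 * -0.00053035 = -1.6086
Rt = 5000 * exp(-1.6086) = 1000.9 ohm

1000.9 ohm


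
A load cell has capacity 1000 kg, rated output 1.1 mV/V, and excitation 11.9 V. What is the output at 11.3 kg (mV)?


Vout = rated_output * Vex * (load / capacity).
Vout = 1.1 * 11.9 * (11.3 / 1000)
Vout = 1.1 * 11.9 * 0.0113
Vout = 0.148 mV

0.148 mV


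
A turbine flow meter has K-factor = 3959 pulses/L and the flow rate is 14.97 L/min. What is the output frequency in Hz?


Frequency = K * Q / 60 (converting L/min to L/s).
f = 3959 * 14.97 / 60
f = 59266.23 / 60
f = 987.77 Hz

987.77 Hz


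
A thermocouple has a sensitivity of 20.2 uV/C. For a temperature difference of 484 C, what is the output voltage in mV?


The thermocouple output V = sensitivity * dT.
V = 20.2 uV/C * 484 C
V = 9776.8 uV
V = 9.777 mV

9.777 mV


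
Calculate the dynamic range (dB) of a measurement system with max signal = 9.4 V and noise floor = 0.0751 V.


Dynamic range = 20 * log10(Vmax / Vnoise).
DR = 20 * log10(9.4 / 0.0751)
DR = 20 * log10(125.17)
DR = 41.95 dB

41.95 dB


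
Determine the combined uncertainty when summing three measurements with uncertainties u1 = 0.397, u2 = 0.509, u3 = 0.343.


For a sum of independent quantities, uc = sqrt(u1^2 + u2^2 + u3^2).
uc = sqrt(0.397^2 + 0.509^2 + 0.343^2)
uc = sqrt(0.157609 + 0.259081 + 0.117649)
uc = 0.731

0.731


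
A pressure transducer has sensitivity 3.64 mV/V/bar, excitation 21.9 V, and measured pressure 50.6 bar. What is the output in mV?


Output = sensitivity * Vex * P.
Vout = 3.64 * 21.9 * 50.6
Vout = 79.716 * 50.6
Vout = 4033.63 mV

4033.63 mV


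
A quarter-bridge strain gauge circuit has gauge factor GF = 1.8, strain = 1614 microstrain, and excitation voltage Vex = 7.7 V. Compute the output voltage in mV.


Quarter bridge output: Vout = (GF * epsilon * Vex) / 4.
Vout = (1.8 * 1614e-6 * 7.7) / 4
Vout = 0.02237004 / 4 V
Vout = 0.00559251 V = 5.5925 mV

5.5925 mV


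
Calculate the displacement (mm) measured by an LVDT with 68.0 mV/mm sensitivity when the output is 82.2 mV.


Displacement = Vout / sensitivity.
d = 82.2 / 68.0
d = 1.209 mm

1.209 mm


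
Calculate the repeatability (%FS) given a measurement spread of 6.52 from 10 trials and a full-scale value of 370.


Repeatability = (spread / full scale) * 100%.
R = (6.52 / 370) * 100
R = 1.762 %FS

1.762 %FS


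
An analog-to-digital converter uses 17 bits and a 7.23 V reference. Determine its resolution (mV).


The resolution (LSB) of an ADC is Vref / 2^n.
LSB = 7.23 / 2^17
LSB = 7.23 / 131072
LSB = 5.516e-05 V = 0.05516052 mV

0.05516052 mV


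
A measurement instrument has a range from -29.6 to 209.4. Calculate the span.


Span = upper range - lower range.
Span = 209.4 - (-29.6)
Span = 239.0

239.0


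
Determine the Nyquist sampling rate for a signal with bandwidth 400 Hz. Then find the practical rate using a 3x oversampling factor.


By Nyquist theorem, fs_min = 2 * fmax.
fs_min = 2 * 400 = 800 Hz
Practical rate = 3 * fs_min = 3 * 800 = 2400 Hz

fs_min = 800 Hz, fs_practical = 2400 Hz


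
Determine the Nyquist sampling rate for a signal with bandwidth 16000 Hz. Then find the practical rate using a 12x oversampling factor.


By Nyquist theorem, fs_min = 2 * fmax.
fs_min = 2 * 16000 = 32000 Hz
Practical rate = 12 * fs_min = 12 * 32000 = 384000 Hz

fs_min = 32000 Hz, fs_practical = 384000 Hz


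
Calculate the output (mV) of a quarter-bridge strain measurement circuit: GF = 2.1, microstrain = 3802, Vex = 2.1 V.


Quarter bridge output: Vout = (GF * epsilon * Vex) / 4.
Vout = (2.1 * 3802e-6 * 2.1) / 4
Vout = 0.01676682 / 4 V
Vout = 0.00419171 V = 4.1917 mV

4.1917 mV


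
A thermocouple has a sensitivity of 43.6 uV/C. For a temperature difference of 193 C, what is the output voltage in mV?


The thermocouple output V = sensitivity * dT.
V = 43.6 uV/C * 193 C
V = 8414.8 uV
V = 8.415 mV

8.415 mV


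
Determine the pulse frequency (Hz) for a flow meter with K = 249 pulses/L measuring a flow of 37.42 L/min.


Frequency = K * Q / 60 (converting L/min to L/s).
f = 249 * 37.42 / 60
f = 9317.58 / 60
f = 155.29 Hz

155.29 Hz


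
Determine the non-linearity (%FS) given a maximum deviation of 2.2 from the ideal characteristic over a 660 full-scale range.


Linearity error = (max deviation / full scale) * 100%.
Linearity = (2.2 / 660) * 100
Linearity = 0.333 %FS

0.333 %FS


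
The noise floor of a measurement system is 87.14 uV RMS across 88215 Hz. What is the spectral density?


Noise spectral density = Vrms / sqrt(BW).
NSD = 87.14 / sqrt(88215)
NSD = 87.14 / 297.0101
NSD = 0.2934 uV/sqrt(Hz)

0.2934 uV/sqrt(Hz)


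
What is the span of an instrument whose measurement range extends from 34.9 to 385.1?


Span = upper range - lower range.
Span = 385.1 - (34.9)
Span = 350.2

350.2


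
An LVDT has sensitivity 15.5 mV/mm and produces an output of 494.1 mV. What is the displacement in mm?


Displacement = Vout / sensitivity.
d = 494.1 / 15.5
d = 31.877 mm

31.877 mm


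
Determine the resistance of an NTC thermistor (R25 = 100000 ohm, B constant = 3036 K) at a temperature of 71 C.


NTC thermistor equation: Rt = R25 * exp(B * (1/T - 1/T25)).
T in Kelvin: 344.15 K, T25 = 298.15 K
1/T - 1/T25 = 1/344.15 - 1/298.15 = -0.00044831
B * (1/T - 1/T25) = 3036 * -0.00044831 = -1.3611
Rt = 100000 * exp(-1.3611) = 25638.9 ohm

25638.9 ohm


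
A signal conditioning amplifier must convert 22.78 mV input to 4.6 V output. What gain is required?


Gain = Vout / Vin (converting to same units).
G = 4.6 V / 22.78 mV
G = 4600.0 mV / 22.78 mV
G = 201.93

201.93


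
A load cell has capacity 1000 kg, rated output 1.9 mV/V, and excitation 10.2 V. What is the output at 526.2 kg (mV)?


Vout = rated_output * Vex * (load / capacity).
Vout = 1.9 * 10.2 * (526.2 / 1000)
Vout = 1.9 * 10.2 * 0.5262
Vout = 10.198 mV

10.198 mV


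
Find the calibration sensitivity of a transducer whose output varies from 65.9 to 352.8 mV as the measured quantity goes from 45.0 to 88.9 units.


Sensitivity = (y2 - y1) / (x2 - x1).
S = (352.8 - 65.9) / (88.9 - 45.0)
S = 286.9 / 43.9
S = 6.5353 mV/unit

6.5353 mV/unit


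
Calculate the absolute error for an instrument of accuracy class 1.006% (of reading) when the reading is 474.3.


Absolute error = (accuracy% / 100) * reading.
Error = (1.006 / 100) * 474.3
Error = 0.01006 * 474.3
Error = 4.7715

4.7715


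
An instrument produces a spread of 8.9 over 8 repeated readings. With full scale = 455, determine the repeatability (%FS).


Repeatability = (spread / full scale) * 100%.
R = (8.9 / 455) * 100
R = 1.956 %FS

1.956 %FS


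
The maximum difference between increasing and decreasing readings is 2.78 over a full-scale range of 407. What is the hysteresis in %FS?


Hysteresis = (max difference / full scale) * 100%.
H = (2.78 / 407) * 100
H = 0.683 %FS

0.683 %FS


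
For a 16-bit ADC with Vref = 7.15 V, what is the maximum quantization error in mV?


The maximum quantization error is +/- LSB/2.
LSB = Vref / 2^n = 7.15 / 65536 = 0.0001091 V
Max error = LSB / 2 = 0.0001091 / 2 = 5.455e-05 V
Max error = 0.0546 mV

0.0546 mV


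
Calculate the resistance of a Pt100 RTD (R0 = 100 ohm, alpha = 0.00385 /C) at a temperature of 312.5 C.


The RTD equation: Rt = R0 * (1 + alpha * T).
Rt = 100 * (1 + 0.00385 * 312.5)
Rt = 100 * (1 + 1.203125)
Rt = 100 * 2.203125
Rt = 220.312 ohm

220.312 ohm


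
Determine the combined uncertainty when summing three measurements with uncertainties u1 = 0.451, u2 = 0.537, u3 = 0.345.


For a sum of independent quantities, uc = sqrt(u1^2 + u2^2 + u3^2).
uc = sqrt(0.451^2 + 0.537^2 + 0.345^2)
uc = sqrt(0.203401 + 0.288369 + 0.119025)
uc = 0.7815

0.7815


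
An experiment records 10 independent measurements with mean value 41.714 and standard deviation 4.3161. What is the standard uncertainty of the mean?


The standard uncertainty for Type A evaluation is u = s / sqrt(n).
u = 4.3161 / sqrt(10)
u = 4.3161 / 3.1623
u = 1.3649

1.3649


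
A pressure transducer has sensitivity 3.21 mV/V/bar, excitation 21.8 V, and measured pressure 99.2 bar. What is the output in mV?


Output = sensitivity * Vex * P.
Vout = 3.21 * 21.8 * 99.2
Vout = 69.978 * 99.2
Vout = 6941.82 mV

6941.82 mV


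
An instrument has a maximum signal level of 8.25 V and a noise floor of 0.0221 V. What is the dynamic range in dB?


Dynamic range = 20 * log10(Vmax / Vnoise).
DR = 20 * log10(8.25 / 0.0221)
DR = 20 * log10(373.3)
DR = 51.44 dB

51.44 dB


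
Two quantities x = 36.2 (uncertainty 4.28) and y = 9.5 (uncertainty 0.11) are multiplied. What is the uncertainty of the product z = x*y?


For a product z = x*y, the relative uncertainty is:
uz/z = sqrt((ux/x)^2 + (uy/y)^2)
Relative uncertainties: ux/x = 4.28/36.2 = 0.118232
uy/y = 0.11/9.5 = 0.011579
z = 36.2 * 9.5 = 343.9
uz = 343.9 * sqrt(0.118232^2 + 0.011579^2) = 40.855

40.855


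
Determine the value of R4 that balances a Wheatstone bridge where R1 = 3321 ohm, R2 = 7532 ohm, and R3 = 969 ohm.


At balance: R1*R4 = R2*R3, so R4 = R2*R3/R1.
R4 = 7532 * 969 / 3321
R4 = 7298508 / 3321
R4 = 2197.68 ohm

2197.68 ohm


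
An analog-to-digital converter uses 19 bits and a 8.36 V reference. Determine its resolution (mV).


The resolution (LSB) of an ADC is Vref / 2^n.
LSB = 8.36 / 2^19
LSB = 8.36 / 524288
LSB = 1.595e-05 V = 0.01594543 mV

0.01594543 mV


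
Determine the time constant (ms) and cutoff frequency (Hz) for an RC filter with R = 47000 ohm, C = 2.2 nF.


Time constant: tau = R * C.
tau = 47000 * 2.20e-09 = 0.0001034 s
tau = 0.1034 ms
Cutoff frequency: fc = 1 / (2*pi*R*C).
fc = 1 / (2*pi*0.0001034) = 1539.22 Hz

tau = 0.1034 ms, fc = 1539.22 Hz


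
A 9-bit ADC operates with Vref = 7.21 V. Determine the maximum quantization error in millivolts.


The maximum quantization error is +/- LSB/2.
LSB = Vref / 2^n = 7.21 / 512 = 0.01408203 V
Max error = LSB / 2 = 0.01408203 / 2 = 0.00704102 V
Max error = 7.041 mV

7.041 mV


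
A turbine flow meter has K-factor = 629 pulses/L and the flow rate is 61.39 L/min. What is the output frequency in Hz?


Frequency = K * Q / 60 (converting L/min to L/s).
f = 629 * 61.39 / 60
f = 38614.31 / 60
f = 643.57 Hz

643.57 Hz


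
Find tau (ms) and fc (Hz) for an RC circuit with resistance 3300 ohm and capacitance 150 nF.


Time constant: tau = R * C.
tau = 3300 * 1.50e-07 = 0.000495 s
tau = 0.495 ms
Cutoff frequency: fc = 1 / (2*pi*R*C).
fc = 1 / (2*pi*0.000495) = 321.53 Hz

tau = 0.495 ms, fc = 321.53 Hz


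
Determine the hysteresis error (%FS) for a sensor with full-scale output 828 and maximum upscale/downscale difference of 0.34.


Hysteresis = (max difference / full scale) * 100%.
H = (0.34 / 828) * 100
H = 0.041 %FS

0.041 %FS


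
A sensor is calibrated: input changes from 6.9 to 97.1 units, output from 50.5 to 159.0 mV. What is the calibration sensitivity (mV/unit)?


Sensitivity = (y2 - y1) / (x2 - x1).
S = (159.0 - 50.5) / (97.1 - 6.9)
S = 108.5 / 90.2
S = 1.2029 mV/unit

1.2029 mV/unit


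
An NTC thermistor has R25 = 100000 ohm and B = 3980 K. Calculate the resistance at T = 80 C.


NTC thermistor equation: Rt = R25 * exp(B * (1/T - 1/T25)).
T in Kelvin: 353.15 K, T25 = 298.15 K
1/T - 1/T25 = 1/353.15 - 1/298.15 = -0.00052236
B * (1/T - 1/T25) = 3980 * -0.00052236 = -2.079
Rt = 100000 * exp(-2.079) = 12505.7 ohm

12505.7 ohm


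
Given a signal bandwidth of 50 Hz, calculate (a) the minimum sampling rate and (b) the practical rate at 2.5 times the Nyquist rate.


By Nyquist theorem, fs_min = 2 * fmax.
fs_min = 2 * 50 = 100 Hz
Practical rate = 2.5 * fs_min = 2.5 * 100 = 250 Hz

fs_min = 100 Hz, fs_practical = 250 Hz


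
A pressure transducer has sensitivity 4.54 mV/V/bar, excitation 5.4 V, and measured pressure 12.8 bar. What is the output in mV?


Output = sensitivity * Vex * P.
Vout = 4.54 * 5.4 * 12.8
Vout = 24.516 * 12.8
Vout = 313.8 mV

313.8 mV


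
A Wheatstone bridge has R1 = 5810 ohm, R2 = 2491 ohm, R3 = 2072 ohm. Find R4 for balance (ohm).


At balance: R1*R4 = R2*R3, so R4 = R2*R3/R1.
R4 = 2491 * 2072 / 5810
R4 = 5161352 / 5810
R4 = 888.36 ohm

888.36 ohm


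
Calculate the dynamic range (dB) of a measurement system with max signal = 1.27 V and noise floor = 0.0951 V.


Dynamic range = 20 * log10(Vmax / Vnoise).
DR = 20 * log10(1.27 / 0.0951)
DR = 20 * log10(13.35)
DR = 22.51 dB

22.51 dB


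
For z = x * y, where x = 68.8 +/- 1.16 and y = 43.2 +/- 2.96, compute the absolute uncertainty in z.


For a product z = x*y, the relative uncertainty is:
uz/z = sqrt((ux/x)^2 + (uy/y)^2)
Relative uncertainties: ux/x = 1.16/68.8 = 0.01686
uy/y = 2.96/43.2 = 0.068519
z = 68.8 * 43.2 = 2972.2
uz = 2972.2 * sqrt(0.01686^2 + 0.068519^2) = 209.723

209.723


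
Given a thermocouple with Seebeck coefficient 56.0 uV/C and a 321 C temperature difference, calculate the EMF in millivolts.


The thermocouple output V = sensitivity * dT.
V = 56.0 uV/C * 321 C
V = 17976.0 uV
V = 17.976 mV

17.976 mV


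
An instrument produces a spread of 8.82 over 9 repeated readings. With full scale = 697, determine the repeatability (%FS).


Repeatability = (spread / full scale) * 100%.
R = (8.82 / 697) * 100
R = 1.265 %FS

1.265 %FS


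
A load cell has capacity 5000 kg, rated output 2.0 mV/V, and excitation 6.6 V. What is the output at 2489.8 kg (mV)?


Vout = rated_output * Vex * (load / capacity).
Vout = 2.0 * 6.6 * (2489.8 / 5000)
Vout = 2.0 * 6.6 * 0.49796
Vout = 6.573 mV

6.573 mV


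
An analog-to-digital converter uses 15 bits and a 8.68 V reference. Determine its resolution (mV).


The resolution (LSB) of an ADC is Vref / 2^n.
LSB = 8.68 / 2^15
LSB = 8.68 / 32768
LSB = 0.00026489 V = 0.26489258 mV

0.26489258 mV


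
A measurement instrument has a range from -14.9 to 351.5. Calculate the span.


Span = upper range - lower range.
Span = 351.5 - (-14.9)
Span = 366.4

366.4


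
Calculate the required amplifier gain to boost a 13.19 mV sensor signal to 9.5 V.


Gain = Vout / Vin (converting to same units).
G = 9.5 V / 13.19 mV
G = 9500.0 mV / 13.19 mV
G = 720.24

720.24


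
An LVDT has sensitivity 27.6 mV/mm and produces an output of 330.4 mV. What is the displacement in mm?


Displacement = Vout / sensitivity.
d = 330.4 / 27.6
d = 11.971 mm

11.971 mm


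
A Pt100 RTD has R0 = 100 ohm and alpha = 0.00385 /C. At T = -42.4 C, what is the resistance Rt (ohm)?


The RTD equation: Rt = R0 * (1 + alpha * T).
Rt = 100 * (1 + 0.00385 * -42.4)
Rt = 100 * (1 + -0.16324)
Rt = 100 * 0.83676
Rt = 83.676 ohm

83.676 ohm


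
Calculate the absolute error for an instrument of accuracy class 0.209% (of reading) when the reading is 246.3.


Absolute error = (accuracy% / 100) * reading.
Error = (0.209 / 100) * 246.3
Error = 0.00209 * 246.3
Error = 0.5148

0.5148


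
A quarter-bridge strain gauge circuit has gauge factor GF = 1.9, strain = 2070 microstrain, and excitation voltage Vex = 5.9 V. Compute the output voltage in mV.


Quarter bridge output: Vout = (GF * epsilon * Vex) / 4.
Vout = (1.9 * 2070e-6 * 5.9) / 4
Vout = 0.0232047 / 4 V
Vout = 0.00580118 V = 5.8012 mV

5.8012 mV


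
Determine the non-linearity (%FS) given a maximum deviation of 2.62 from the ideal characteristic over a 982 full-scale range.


Linearity error = (max deviation / full scale) * 100%.
Linearity = (2.62 / 982) * 100
Linearity = 0.267 %FS

0.267 %FS


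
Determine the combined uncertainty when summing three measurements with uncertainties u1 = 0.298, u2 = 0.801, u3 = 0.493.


For a sum of independent quantities, uc = sqrt(u1^2 + u2^2 + u3^2).
uc = sqrt(0.298^2 + 0.801^2 + 0.493^2)
uc = sqrt(0.088804 + 0.641601 + 0.243049)
uc = 0.9866

0.9866


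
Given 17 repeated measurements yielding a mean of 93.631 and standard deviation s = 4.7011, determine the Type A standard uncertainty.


The standard uncertainty for Type A evaluation is u = s / sqrt(n).
u = 4.7011 / sqrt(17)
u = 4.7011 / 4.1231
u = 1.1402

1.1402


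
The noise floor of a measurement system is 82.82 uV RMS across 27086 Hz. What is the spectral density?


Noise spectral density = Vrms / sqrt(BW).
NSD = 82.82 / sqrt(27086)
NSD = 82.82 / 164.5782
NSD = 0.5032 uV/sqrt(Hz)

0.5032 uV/sqrt(Hz)


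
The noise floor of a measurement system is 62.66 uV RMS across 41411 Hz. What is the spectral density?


Noise spectral density = Vrms / sqrt(BW).
NSD = 62.66 / sqrt(41411)
NSD = 62.66 / 203.4969
NSD = 0.3079 uV/sqrt(Hz)

0.3079 uV/sqrt(Hz)


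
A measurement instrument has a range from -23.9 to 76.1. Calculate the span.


Span = upper range - lower range.
Span = 76.1 - (-23.9)
Span = 100.0

100.0


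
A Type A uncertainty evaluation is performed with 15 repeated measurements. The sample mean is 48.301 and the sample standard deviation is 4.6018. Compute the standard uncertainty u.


The standard uncertainty for Type A evaluation is u = s / sqrt(n).
u = 4.6018 / sqrt(15)
u = 4.6018 / 3.873
u = 1.1882

1.1882


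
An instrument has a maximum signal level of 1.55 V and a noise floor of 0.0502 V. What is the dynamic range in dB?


Dynamic range = 20 * log10(Vmax / Vnoise).
DR = 20 * log10(1.55 / 0.0502)
DR = 20 * log10(30.88)
DR = 29.79 dB

29.79 dB


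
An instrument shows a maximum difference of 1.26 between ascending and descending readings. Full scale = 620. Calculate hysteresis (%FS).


Hysteresis = (max difference / full scale) * 100%.
H = (1.26 / 620) * 100
H = 0.203 %FS

0.203 %FS


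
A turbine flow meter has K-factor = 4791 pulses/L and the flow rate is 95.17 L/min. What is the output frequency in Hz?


Frequency = K * Q / 60 (converting L/min to L/s).
f = 4791 * 95.17 / 60
f = 455959.47 / 60
f = 7599.32 Hz

7599.32 Hz


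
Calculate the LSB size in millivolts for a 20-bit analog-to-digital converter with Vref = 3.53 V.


The resolution (LSB) of an ADC is Vref / 2^n.
LSB = 3.53 / 2^20
LSB = 3.53 / 1048576
LSB = 3.37e-06 V = 0.00336647 mV

0.00336647 mV


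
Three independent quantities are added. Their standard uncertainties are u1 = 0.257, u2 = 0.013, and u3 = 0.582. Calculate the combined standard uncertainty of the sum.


For a sum of independent quantities, uc = sqrt(u1^2 + u2^2 + u3^2).
uc = sqrt(0.257^2 + 0.013^2 + 0.582^2)
uc = sqrt(0.066049 + 0.000169 + 0.338724)
uc = 0.6364

0.6364


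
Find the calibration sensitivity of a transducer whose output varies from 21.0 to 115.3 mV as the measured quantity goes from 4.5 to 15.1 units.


Sensitivity = (y2 - y1) / (x2 - x1).
S = (115.3 - 21.0) / (15.1 - 4.5)
S = 94.3 / 10.6
S = 8.8962 mV/unit

8.8962 mV/unit


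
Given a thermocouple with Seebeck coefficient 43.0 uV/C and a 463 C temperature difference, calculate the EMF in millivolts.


The thermocouple output V = sensitivity * dT.
V = 43.0 uV/C * 463 C
V = 19909.0 uV
V = 19.909 mV

19.909 mV


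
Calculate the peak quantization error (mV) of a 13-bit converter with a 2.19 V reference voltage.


The maximum quantization error is +/- LSB/2.
LSB = Vref / 2^n = 2.19 / 8192 = 0.00026733 V
Max error = LSB / 2 = 0.00026733 / 2 = 0.00013367 V
Max error = 0.1337 mV

0.1337 mV


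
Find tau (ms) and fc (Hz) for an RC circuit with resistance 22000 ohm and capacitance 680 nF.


Time constant: tau = R * C.
tau = 22000 * 6.80e-07 = 0.01496 s
tau = 14.96 ms
Cutoff frequency: fc = 1 / (2*pi*R*C).
fc = 1 / (2*pi*0.01496) = 10.64 Hz

tau = 14.96 ms, fc = 10.64 Hz


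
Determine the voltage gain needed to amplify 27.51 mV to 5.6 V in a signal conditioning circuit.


Gain = Vout / Vin (converting to same units).
G = 5.6 V / 27.51 mV
G = 5600.0 mV / 27.51 mV
G = 203.56

203.56


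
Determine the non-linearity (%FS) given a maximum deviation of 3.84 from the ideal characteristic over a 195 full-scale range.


Linearity error = (max deviation / full scale) * 100%.
Linearity = (3.84 / 195) * 100
Linearity = 1.969 %FS

1.969 %FS


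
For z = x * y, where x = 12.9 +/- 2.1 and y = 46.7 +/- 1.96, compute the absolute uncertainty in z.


For a product z = x*y, the relative uncertainty is:
uz/z = sqrt((ux/x)^2 + (uy/y)^2)
Relative uncertainties: ux/x = 2.1/12.9 = 0.162791
uy/y = 1.96/46.7 = 0.04197
z = 12.9 * 46.7 = 602.4
uz = 602.4 * sqrt(0.162791^2 + 0.04197^2) = 101.277

101.277


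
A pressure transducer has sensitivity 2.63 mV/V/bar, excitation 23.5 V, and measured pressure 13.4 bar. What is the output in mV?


Output = sensitivity * Vex * P.
Vout = 2.63 * 23.5 * 13.4
Vout = 61.805 * 13.4
Vout = 828.19 mV

828.19 mV


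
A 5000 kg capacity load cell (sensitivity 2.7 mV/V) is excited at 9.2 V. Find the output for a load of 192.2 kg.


Vout = rated_output * Vex * (load / capacity).
Vout = 2.7 * 9.2 * (192.2 / 5000)
Vout = 2.7 * 9.2 * 0.03844
Vout = 0.955 mV

0.955 mV


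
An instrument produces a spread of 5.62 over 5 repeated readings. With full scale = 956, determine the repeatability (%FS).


Repeatability = (spread / full scale) * 100%.
R = (5.62 / 956) * 100
R = 0.588 %FS

0.588 %FS


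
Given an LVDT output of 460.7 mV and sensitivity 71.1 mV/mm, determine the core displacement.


Displacement = Vout / sensitivity.
d = 460.7 / 71.1
d = 6.48 mm

6.48 mm


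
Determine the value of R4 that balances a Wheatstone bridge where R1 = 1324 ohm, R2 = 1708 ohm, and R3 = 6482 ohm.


At balance: R1*R4 = R2*R3, so R4 = R2*R3/R1.
R4 = 1708 * 6482 / 1324
R4 = 11071256 / 1324
R4 = 8361.98 ohm

8361.98 ohm


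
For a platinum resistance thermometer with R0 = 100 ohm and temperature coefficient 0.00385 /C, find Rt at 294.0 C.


The RTD equation: Rt = R0 * (1 + alpha * T).
Rt = 100 * (1 + 0.00385 * 294.0)
Rt = 100 * (1 + 1.1319)
Rt = 100 * 2.1319
Rt = 213.19 ohm

213.19 ohm


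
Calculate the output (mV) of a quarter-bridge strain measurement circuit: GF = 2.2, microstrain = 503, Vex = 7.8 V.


Quarter bridge output: Vout = (GF * epsilon * Vex) / 4.
Vout = (2.2 * 503e-6 * 7.8) / 4
Vout = 0.00863148 / 4 V
Vout = 0.00215787 V = 2.1579 mV

2.1579 mV


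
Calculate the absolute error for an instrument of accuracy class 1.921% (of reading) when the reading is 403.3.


Absolute error = (accuracy% / 100) * reading.
Error = (1.921 / 100) * 403.3
Error = 0.01921 * 403.3
Error = 7.7474

7.7474


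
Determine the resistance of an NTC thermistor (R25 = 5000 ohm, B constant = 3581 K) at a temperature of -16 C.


NTC thermistor equation: Rt = R25 * exp(B * (1/T - 1/T25)).
T in Kelvin: 257.15 K, T25 = 298.15 K
1/T - 1/T25 = 1/257.15 - 1/298.15 = 0.00053476
B * (1/T - 1/T25) = 3581 * 0.00053476 = 1.915
Rt = 5000 * exp(1.915) = 33934.4 ohm

33934.4 ohm


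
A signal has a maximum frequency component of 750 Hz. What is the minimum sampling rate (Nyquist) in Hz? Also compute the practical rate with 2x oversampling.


By Nyquist theorem, fs_min = 2 * fmax.
fs_min = 2 * 750 = 1500 Hz
Practical rate = 2 * fs_min = 2 * 1500 = 3000 Hz

fs_min = 1500 Hz, fs_practical = 3000 Hz


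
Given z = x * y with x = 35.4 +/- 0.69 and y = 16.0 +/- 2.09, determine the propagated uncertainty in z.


For a product z = x*y, the relative uncertainty is:
uz/z = sqrt((ux/x)^2 + (uy/y)^2)
Relative uncertainties: ux/x = 0.69/35.4 = 0.019492
uy/y = 2.09/16.0 = 0.130625
z = 35.4 * 16.0 = 566.4
uz = 566.4 * sqrt(0.019492^2 + 0.130625^2) = 74.805

74.805
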